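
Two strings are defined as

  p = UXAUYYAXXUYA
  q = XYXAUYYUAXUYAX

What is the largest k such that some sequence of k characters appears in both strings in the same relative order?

10

Pick X (p #2, q #3); then A (p #3, q #4); then U (p #4, q #5); then Y (p #5, q #6); then Y (p #6, q #7); then A (p #7, q #9); then X (p #9, q #10); then U (p #10, q #11); then Y (p #11, q #12); then A (p #12, q #13); all 10 characters appear in both, in order, and the DP table's final entry dp[12][14] is also 10, so no common subsequence is longer.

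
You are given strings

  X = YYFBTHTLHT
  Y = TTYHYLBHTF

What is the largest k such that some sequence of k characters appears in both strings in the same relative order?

5

Let dp[i][j] be the LCS length of the first i characters of X and the first j characters of Y. dp[i][j] = dp[i-1][j-1]+1 when the i-th and j-th characters match, else max(dp[i-1][j], dp[i][j-1]).
    ·  T  T  Y  H  Y  L  B  H  T  F
 ·  0  0  0  0  0  0  0  0  0  0  0
 Y  0  0  0  1  1  1  1  1  1  1  1
 Y  0  0  0  1  1  2  2  2  2  2  2
 F  0  0  0  1  1  2  2  2  2  2  3
 B  0  0  0  1  1  2  2  3  3  3  3
 T  0  1  1  1  1  2  2  3  3  4  4
 H  0  1  1  1  2  2  2  3  4  4  4
 T  0  1  2  2  2  2  2  3  4  5  5
 L  0  1  2  2  2  2  3  3  4  5  5
 H  0  1  2  2  3  3  3  3  4  5  5
 T  0  1  2  2  3  3  3  3  4  5  5
dp[10][10] = 5. One LCS (by backtracking along matches): YYBHT.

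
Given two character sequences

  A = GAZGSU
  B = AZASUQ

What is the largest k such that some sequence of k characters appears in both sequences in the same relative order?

4

Pick A [2,1], then Z [3,2], then S [5,4], then U [6,5]; all 4 characters appear in both, in order. Since dp[6][6] = 4, nothing longer is possible.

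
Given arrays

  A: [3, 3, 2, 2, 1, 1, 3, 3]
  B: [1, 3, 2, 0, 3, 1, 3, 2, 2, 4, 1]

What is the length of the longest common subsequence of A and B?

One common subsequence of length 5: 3 [1,5]; then 3 [2,7]; then 2 [3,8]; then 2 [4,9]; then 1 [6,11]. Since dp[8][11] = 5, nothing longer is possible.

5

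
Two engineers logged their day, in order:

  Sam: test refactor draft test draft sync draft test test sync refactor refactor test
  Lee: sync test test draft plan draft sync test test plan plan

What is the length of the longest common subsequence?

Match test [1,3], draft [3,4], draft [5,6], sync [6,7], test [8,8], test [9,9] — 6 tasks in the same relative order in both. dp[13][11] = 6 confirms this is the maximum.

6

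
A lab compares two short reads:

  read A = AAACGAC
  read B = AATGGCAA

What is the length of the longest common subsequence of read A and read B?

Let dp[i][j] be the LCS length of the first i bases of read A and the first j bases of read B. dp[i][j] = dp[i-1][j-1]+1 when the i-th and j-th bases match, else max(dp[i-1][j], dp[i][j-1]).
    ·  A  A  T  G  G  C  A  A
 ·  0  0  0  0  0  0  0  0  0
 A  0  1  1  1  1  1  1  1  1
 A  0  1  2  2  2  2  2  2  2
 A  0  1  2  2  2  2  2  3  3
 C  0  1  2  2  2  2  3  3  3
 G  0  1  2  2  3  3  3  3  3
 A  0  1  2  2  3  3  3  4  4
 C  0  1  2  2  3  3  4  4  4
dp[7][8] = 4. One LCS (by backtracking along matches): AAAA.

4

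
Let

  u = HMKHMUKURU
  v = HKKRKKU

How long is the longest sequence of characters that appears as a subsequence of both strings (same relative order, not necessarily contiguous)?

5

Let dp[i][j] be the LCS length of the first i characters of u and the first j characters of v. dp[i][j] = dp[i-1][j-1]+1 when the i-th and j-th characters match, else max(dp[i-1][j], dp[i][j-1]).
    ·  H  K  K  R  K  K  U
 ·  0  0  0  0  0  0  0  0
 H  0  1  1  1  1  1  1  1
 M  0  1  1  1  1  1  1  1
 K  0  1  2  2  2  2  2  2
 H  0  1  2  2  2  2  2  2
 M  0  1  2  2  2  2  2  2
 U  0  1  2  2  2  2  2  3
 K  0  1  2  3  3  3  3  3
 U  0  1  2  3  3  3  3  4
 R  0  1  2  3  4  4  4  4
 U  0  1  2  3  4  4  4  5
dp[10][7] = 5. One LCS (by backtracking along matches): HKKRU.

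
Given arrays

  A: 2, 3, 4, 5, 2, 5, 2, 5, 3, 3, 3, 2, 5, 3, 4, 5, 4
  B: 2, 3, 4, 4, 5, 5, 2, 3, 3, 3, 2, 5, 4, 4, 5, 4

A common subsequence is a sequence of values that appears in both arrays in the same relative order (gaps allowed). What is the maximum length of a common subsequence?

Taking 2 [1,1]; then 3 [2,2]; then 4 [3,4]; then 5 [4,5]; then 5 [6,6]; then 2 [7,7]; then 3 [9,8]; then 3 [10,9]; then 3 [11,10]; then 2 [12,11]; then 5 [13,12]; then 4 [15,14]; then 5 [16,15]; then 4 [17,16] gives a common subsequence of length 14. dp[17][16] = 14 confirms this is the maximum.

14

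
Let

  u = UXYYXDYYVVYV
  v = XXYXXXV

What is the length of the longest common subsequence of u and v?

Let dp[i][j] be the LCS length of the first i characters of u and the first j characters of v. dp[i][j] = dp[i-1][j-1]+1 when the i-th and j-th characters match, else max(dp[i-1][j], dp[i][j-1]).
    ·  X  X  Y  X  X  X  V
 ·  0  0  0  0  0  0  0  0
 U  0  0  0  0  0  0  0  0
 X  0  1  1  1  1  1  1  1
 Y  0  1  1  2  2  2  2  2
 Y  0  1  1  2  2  2  2  2
 X  0  1  2  2  3  3  3  3
 D  0  1  2  2  3  3  3  3
 Y  0  1  2  3  3  3  3  3
 Y  0  1  2  3  3  3  3  3
 V  0  1  2  3  3  3  3  4
 V  0  1  2  3  3  3  3  4
 Y  0  1  2  3  3  3  3  4
 V  0  1  2  3  3  3  3  4
dp[12][7] = 4. One LCS (by backtracking along matches): XYXV.

4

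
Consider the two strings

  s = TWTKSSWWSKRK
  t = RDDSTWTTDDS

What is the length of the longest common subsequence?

One common subsequence of length 4: T [1,5], then W [2,6], then T [3,8], then S [9,11]. Since dp[12][11] = 4, nothing longer is possible.

4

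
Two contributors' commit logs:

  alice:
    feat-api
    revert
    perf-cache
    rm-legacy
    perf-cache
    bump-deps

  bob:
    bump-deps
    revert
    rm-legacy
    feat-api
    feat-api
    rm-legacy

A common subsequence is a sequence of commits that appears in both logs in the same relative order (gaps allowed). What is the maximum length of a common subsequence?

2

Match feat-api at alice[1]=bob[5], rm-legacy at alice[4]=bob[6] — 2 commits in the same relative order in both, and the DP table's final entry dp[6][6] is also 2, so no common subsequence is longer.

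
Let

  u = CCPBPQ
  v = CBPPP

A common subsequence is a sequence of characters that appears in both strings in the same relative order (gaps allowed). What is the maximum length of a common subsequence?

Pick C [1,1] → P [3,4] → P [5,5]; all 3 characters appear in both, in order. Since dp[6][5] = 3, nothing longer is possible.

3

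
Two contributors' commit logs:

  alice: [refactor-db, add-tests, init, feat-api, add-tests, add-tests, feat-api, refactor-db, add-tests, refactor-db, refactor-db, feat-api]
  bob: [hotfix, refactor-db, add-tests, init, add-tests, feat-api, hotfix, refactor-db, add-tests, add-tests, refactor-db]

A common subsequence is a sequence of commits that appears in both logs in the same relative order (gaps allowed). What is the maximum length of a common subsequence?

Match refactor-db (alice #1, bob #2) → add-tests (alice #2, bob #3) → init (alice #3, bob #4) → add-tests (alice #6, bob #5) → feat-api (alice #7, bob #6) → refactor-db (alice #8, bob #8) → add-tests (alice #9, bob #10) → refactor-db (alice #11, bob #11) — 8 commits in the same relative order in both, and the DP table's final entry dp[12][11] is also 8, so no common subsequence is longer.

8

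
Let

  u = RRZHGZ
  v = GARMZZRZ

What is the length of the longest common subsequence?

One common subsequence of length 3: R at u[1]=v[3]; then R at u[2]=v[7]; then Z at u[6]=v[8]. The LCS DP gives dp[6][8] = 3, so this is optimal.

3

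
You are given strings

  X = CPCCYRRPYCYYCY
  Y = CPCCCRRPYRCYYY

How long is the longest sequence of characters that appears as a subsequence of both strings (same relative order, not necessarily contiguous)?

Pick C (X #1, Y #1), then P (X #2, Y #2), then C (X #3, Y #4), then C (X #4, Y #5), then R (X #6, Y #6), then R (X #7, Y #7), then P (X #8, Y #8), then Y (X #9, Y #9), then C (X #10, Y #11), then Y (X #11, Y #12), then Y (X #12, Y #13), then Y (X #14, Y #14); all 12 characters appear in both, in order. The LCS DP gives dp[14][14] = 12, so this is optimal.

12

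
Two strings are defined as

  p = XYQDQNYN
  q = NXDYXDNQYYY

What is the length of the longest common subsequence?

One common subsequence of length 5: X [1,2] → Y [2,4] → D [4,6] → Q [5,8] → Y [7,11], and the DP table's final entry dp[8][11] is also 5, so no common subsequence is longer.

5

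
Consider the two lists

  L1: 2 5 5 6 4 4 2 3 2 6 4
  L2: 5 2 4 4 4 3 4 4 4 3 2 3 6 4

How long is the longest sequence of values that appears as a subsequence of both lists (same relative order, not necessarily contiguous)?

One common subsequence of length 7: 2 at L1[1]=L2[2], 4 at L1[5]=L2[8], 4 at L1[6]=L2[9], 2 at L1[7]=L2[11], 3 at L1[8]=L2[12], 6 at L1[10]=L2[13], 4 at L1[11]=L2[14], and the DP table's final entry dp[11][14] is also 7, so no common subsequence is longer.

7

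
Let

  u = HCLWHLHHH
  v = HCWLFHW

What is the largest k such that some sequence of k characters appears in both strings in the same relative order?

Pick H [1,1] → C [2,2] → W [4,3] → L [6,4] → H [7,6]; all 5 characters appear in both, in order. The LCS DP gives dp[9][7] = 5, so this is optimal.

5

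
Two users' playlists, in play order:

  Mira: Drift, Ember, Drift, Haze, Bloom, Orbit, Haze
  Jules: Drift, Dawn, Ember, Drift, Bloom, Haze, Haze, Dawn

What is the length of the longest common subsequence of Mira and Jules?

5

One common subsequence of length 5: Drift at Mira[1]=Jules[1] → Ember at Mira[2]=Jules[3] → Drift at Mira[3]=Jules[4] → Haze at Mira[4]=Jules[6] → Haze at Mira[7]=Jules[7]. dp[7][8] = 5 confirms this is the maximum.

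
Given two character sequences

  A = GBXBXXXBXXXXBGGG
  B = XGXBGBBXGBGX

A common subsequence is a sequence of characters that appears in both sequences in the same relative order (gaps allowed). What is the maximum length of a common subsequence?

7

Taking G [1,2]; then B [2,4]; then B [4,6]; then B [8,7]; then X [9,8]; then B [13,10]; then G [14,11] gives a common subsequence of length 7. Since dp[16][12] = 7, nothing longer is possible.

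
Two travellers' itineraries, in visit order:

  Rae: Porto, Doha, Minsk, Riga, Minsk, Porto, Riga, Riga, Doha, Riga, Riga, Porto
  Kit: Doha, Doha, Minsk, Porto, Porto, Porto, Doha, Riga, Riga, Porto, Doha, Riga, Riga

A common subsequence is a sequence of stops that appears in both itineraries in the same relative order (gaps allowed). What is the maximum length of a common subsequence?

8

Pick Doha (Rae #2, Kit #2) → Minsk (Rae #3, Kit #3) → Porto (Rae #6, Kit #6) → Riga (Rae #7, Kit #8) → Riga (Rae #8, Kit #9) → Doha (Rae #9, Kit #11) → Riga (Rae #10, Kit #12) → Riga (Rae #11, Kit #13); all 8 stops appear in both, in order. The LCS DP gives dp[12][13] = 8, so this is optimal.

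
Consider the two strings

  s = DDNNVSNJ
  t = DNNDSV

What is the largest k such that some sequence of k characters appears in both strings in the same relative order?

4

Pick D at s[2]=t[1]; then N at s[3]=t[2]; then N at s[4]=t[3]; then V at s[5]=t[6]; all 4 characters appear in both, in order. The LCS DP gives dp[8][6] = 4, so this is optimal.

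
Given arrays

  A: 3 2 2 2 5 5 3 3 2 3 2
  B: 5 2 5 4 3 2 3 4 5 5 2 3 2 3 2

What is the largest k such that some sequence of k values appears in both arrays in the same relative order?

Match 3 [1,5], then 2 [2,6], then 5 [5,9], then 5 [6,10], then 3 [8,12], then 2 [9,13], then 3 [10,14], then 2 [11,15] — 8 values in the same relative order in both, and the DP table's final entry dp[11][15] is also 8, so no common subsequence is longer.

8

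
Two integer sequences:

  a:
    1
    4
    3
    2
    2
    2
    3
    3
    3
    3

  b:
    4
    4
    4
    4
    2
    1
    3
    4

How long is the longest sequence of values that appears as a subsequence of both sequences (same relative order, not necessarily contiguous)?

One common subsequence of length 3: 4 [2,4], then 2 [4,5], then 3 [7,7]. dp[10][8] = 3 confirms this is the maximum.

3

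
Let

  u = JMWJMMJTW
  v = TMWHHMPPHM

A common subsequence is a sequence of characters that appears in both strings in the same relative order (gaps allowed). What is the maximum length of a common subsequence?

Taking M at u[2]=v[2] → W at u[3]=v[3] → M at u[5]=v[6] → M at u[6]=v[10] gives a common subsequence of length 4. dp[9][10] = 4 confirms this is the maximum.

4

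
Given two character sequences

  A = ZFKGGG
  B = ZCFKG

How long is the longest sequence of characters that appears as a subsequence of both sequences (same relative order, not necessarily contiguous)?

4

Pick Z (A #1, B #1) → F (A #2, B #3) → K (A #3, B #4) → G (A #6, B #5); all 4 characters appear in both, in order. dp[6][5] = 4 confirms this is the maximum.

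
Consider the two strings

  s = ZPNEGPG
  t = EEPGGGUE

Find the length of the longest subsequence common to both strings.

3

Match P (s #2, t #3), then G (s #5, t #5), then G (s #7, t #6) — 3 characters in the same relative order in both. Since dp[7][8] = 3, nothing longer is possible.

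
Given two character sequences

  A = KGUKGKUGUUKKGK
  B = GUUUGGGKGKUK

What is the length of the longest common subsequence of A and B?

Match G [2,1] → U [3,4] → K [4,8] → G [5,9] → K [6,10] → U [10,11] → K [14,12] — 7 characters in the same relative order in both. Since dp[14][12] = 7, nothing longer is possible.

7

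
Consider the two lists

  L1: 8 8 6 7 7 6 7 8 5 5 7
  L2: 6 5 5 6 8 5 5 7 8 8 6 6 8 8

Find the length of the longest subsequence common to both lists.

Match 6 [3,1], then 6 [6,4], then 8 [8,5], then 5 [9,6], then 5 [10,7], then 7 [11,8] — 6 values in the same relative order in both. dp[11][14] = 6 confirms this is the maximum.

6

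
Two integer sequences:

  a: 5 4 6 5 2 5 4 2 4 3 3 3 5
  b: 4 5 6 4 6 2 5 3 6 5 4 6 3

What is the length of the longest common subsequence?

7

One common subsequence of length 7: 5 at a[1]=b[2], 4 at a[2]=b[4], 6 at a[3]=b[5], 5 at a[4]=b[7], 5 at a[6]=b[10], 4 at a[7]=b[11], 3 at a[12]=b[13]. Since dp[13][13] = 7, nothing longer is possible.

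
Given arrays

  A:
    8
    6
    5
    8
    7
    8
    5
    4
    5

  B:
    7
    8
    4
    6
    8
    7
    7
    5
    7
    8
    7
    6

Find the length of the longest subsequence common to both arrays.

Pick 8 at A[1]=B[2], 6 at A[2]=B[4], 5 at A[3]=B[8], 8 at A[4]=B[10], 7 at A[5]=B[11]; all 5 values appear in both, in order. Since dp[9][12] = 5, nothing longer is possible.

5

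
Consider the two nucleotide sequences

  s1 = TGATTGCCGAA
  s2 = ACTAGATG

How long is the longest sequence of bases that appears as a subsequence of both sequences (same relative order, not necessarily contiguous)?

5

Taking T at s1[1]=s2[3], G at s1[2]=s2[5], A at s1[3]=s2[6], T at s1[5]=s2[7], G at s1[9]=s2[8] gives a common subsequence of length 5, and the DP table's final entry dp[11][8] is also 5, so no common subsequence is longer.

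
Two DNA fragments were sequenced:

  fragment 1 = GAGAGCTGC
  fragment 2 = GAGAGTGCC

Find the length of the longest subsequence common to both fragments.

Pick G [1,1] → A [2,2] → G [3,3] → A [4,4] → G [5,5] → T [7,6] → G [8,7] → C [9,9]; all 8 bases appear in both, in order, and the DP table's final entry dp[9][9] is also 8, so no common subsequence is longer.

8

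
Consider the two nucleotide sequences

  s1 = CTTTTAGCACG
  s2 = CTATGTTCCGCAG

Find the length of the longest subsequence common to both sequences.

One common subsequence of length 9: C at s1[1]=s2[1]; then T at s1[2]=s2[2]; then T at s1[3]=s2[4]; then T at s1[4]=s2[6]; then T at s1[5]=s2[7]; then G at s1[7]=s2[10]; then C at s1[8]=s2[11]; then A at s1[9]=s2[12]; then G at s1[11]=s2[13]. dp[11][13] = 9 confirms this is the maximum.

9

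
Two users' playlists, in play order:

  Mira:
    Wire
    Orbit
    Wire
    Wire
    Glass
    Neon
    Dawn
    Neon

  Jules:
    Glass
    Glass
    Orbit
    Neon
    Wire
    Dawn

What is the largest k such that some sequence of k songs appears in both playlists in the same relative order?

Match Orbit [2,3], then Wire [4,5], then Dawn [7,6] — 3 songs in the same relative order in both. dp[8][6] = 3 confirms this is the maximum.

3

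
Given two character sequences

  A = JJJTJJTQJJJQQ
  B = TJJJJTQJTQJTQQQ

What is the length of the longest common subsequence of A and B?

Match J [1,3] → J [2,4] → J [3,5] → T [4,6] → J [5,8] → J [6,11] → T [7,12] → Q [8,13] → Q [12,14] → Q [13,15] — 10 characters in the same relative order in both. dp[13][15] = 10 confirms this is the maximum.

10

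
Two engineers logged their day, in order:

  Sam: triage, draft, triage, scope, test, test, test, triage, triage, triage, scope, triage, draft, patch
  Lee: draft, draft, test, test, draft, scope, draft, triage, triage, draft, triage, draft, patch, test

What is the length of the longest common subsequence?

Taking draft at Sam[2]=Lee[2]; then test at Sam[5]=Lee[3]; then test at Sam[6]=Lee[4]; then triage at Sam[8]=Lee[8]; then triage at Sam[9]=Lee[9]; then triage at Sam[12]=Lee[11]; then draft at Sam[13]=Lee[12]; then patch at Sam[14]=Lee[13] gives a common subsequence of length 8. The LCS DP gives dp[14][14] = 8, so this is optimal.

8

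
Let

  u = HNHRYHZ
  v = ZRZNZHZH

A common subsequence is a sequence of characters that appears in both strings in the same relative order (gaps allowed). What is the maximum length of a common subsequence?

Let dp[i][j] be the LCS length of the first i characters of u and the first j characters of v. dp[i][j] = dp[i-1][j-1]+1 when the i-th and j-th characters match, else max(dp[i-1][j], dp[i][j-1]).
    ·  Z  R  Z  N  Z  H  Z  H
 ·  0  0  0  0  0  0  0  0  0
 H  0  0  0  0  0  0  1  1  1
 N  0  0  0  0  1  1  1  1  1
 H  0  0  0  0  1  1  2  2  2
 R  0  0  1  1  1  1  2  2  2
 Y  0  0  1  1  1  1  2  2  2
 H  0  0  1  1  1  1  2  2  3
 Z  0  1  1  2  2  2  2  3  3
dp[7][8] = 3. One LCS (by backtracking along matches): NHH.

3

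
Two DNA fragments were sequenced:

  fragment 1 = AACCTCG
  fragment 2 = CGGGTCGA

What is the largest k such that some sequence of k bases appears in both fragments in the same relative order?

Pick C (fragment 1 #3, fragment 2 #1) → T (fragment 1 #5, fragment 2 #5) → C (fragment 1 #6, fragment 2 #6) → G (fragment 1 #7, fragment 2 #7); all 4 bases appear in both, in order. The LCS DP gives dp[7][8] = 4, so this is optimal.

4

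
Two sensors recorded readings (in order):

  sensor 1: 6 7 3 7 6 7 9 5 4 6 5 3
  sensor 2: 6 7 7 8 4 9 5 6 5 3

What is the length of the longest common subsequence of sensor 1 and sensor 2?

Let dp[i][j] be the LCS length of the first i values of sensor 1 and the first j values of sensor 2. dp[i][j] = dp[i-1][j-1]+1 when the i-th and j-th values match, else max(dp[i-1][j], dp[i][j-1]).
    ·  6  7  7  8  4  9  5  6  5  3
 ·  0  0  0  0  0  0  0  0  0  0  0
 6  0  1  1  1  1  1  1  1  1  1  1
 7  0  1  2  2  2  2  2  2  2  2  2
 3  0  1  2  2  2  2  2  2  2  2  3
 7  0  1  2  3  3  3  3  3  3  3  3
 6  0  1  2  3  3  3  3  3  4  4  4
 7  0  1  2  3  3  3  3  3  4  4  4
 9  0  1  2  3  3  3  4  4  4  4  4
 5  0  1  2  3  3  3  4  5  5  5  5
 4  0  1  2  3  3  4  4  5  5  5  5
 6  0  1  2  3  3  4  4  5  6  6  6
 5  0  1  2  3  3  4  4  5  6  7  7
 3  0  1  2  3  3  4  4  5  6  7  8
dp[12][10] = 8. One LCS (by backtracking along matches): 6, 7, 7, 9, 5, 6, 5, 3.

8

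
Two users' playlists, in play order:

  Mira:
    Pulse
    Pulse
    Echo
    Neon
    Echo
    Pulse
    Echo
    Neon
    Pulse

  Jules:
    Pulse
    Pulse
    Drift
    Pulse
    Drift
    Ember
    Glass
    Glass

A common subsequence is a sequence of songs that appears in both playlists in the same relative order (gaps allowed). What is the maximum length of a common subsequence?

3

Taking Pulse (Mira #1, Jules #1) → Pulse (Mira #2, Jules #2) → Pulse (Mira #6, Jules #4) gives a common subsequence of length 3. The LCS DP gives dp[9][8] = 3, so this is optimal.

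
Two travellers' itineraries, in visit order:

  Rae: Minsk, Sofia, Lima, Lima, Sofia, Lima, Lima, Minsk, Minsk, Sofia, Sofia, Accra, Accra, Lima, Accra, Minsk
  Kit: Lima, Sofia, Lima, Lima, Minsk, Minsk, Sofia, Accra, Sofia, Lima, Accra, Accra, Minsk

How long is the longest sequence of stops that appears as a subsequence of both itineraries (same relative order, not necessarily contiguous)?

11

Taking Lima at Rae[4]=Kit[1] → Sofia at Rae[5]=Kit[2] → Lima at Rae[6]=Kit[3] → Lima at Rae[7]=Kit[4] → Minsk at Rae[8]=Kit[5] → Minsk at Rae[9]=Kit[6] → Sofia at Rae[10]=Kit[7] → Sofia at Rae[11]=Kit[9] → Accra at Rae[13]=Kit[11] → Accra at Rae[15]=Kit[12] → Minsk at Rae[16]=Kit[13] gives a common subsequence of length 11. The LCS DP gives dp[16][13] = 11, so this is optimal.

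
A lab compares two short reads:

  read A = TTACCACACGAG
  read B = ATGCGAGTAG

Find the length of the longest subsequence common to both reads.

One common subsequence of length 6: T [1,2]; then C [4,4]; then A [8,6]; then G [10,7]; then A [11,9]; then G [12,10]. dp[12][10] = 6 confirms this is the maximum.

6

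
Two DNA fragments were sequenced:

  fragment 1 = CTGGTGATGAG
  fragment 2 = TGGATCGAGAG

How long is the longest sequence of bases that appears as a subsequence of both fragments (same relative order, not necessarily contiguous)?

Let dp[i][j] be the LCS length of the first i bases of fragment 1 and the first j bases of fragment 2. dp[i][j] = dp[i-1][j-1]+1 when the i-th and j-th bases match, else max(dp[i-1][j], dp[i][j-1]).
    ·  T  G  G  A  T  C  G  A  G  A  G
 ·  0  0  0  0  0  0  0  0  0  0  0  0
 C  0  0  0  0  0  0  1  1  1  1  1  1
 T  0  1  1  1  1  1  1  1  1  1  1  1
 G  0  1  2  2  2  2  2  2  2  2  2  2
 G  0  1  2  3  3  3  3  3  3  3  3  3
 T  0  1  2  3  3  4  4  4  4  4  4  4
 G  0  1  2  3  3  4  4  5  5  5  5  5
 A  0  1  2  3  4  4  4  5  6  6  6  6
 T  0  1  2  3  4  5  5  5  6  6  6  6
 G  0  1  2  3  4  5  5  6  6  7  7  7
 A  0  1  2  3  4  5  5  6  7  7  8  8
 G  0  1  2  3  4  5  5  6  7  8  8  9
dp[11][11] = 9. One LCS (by backtracking along matches): TGGTGAGAG.

9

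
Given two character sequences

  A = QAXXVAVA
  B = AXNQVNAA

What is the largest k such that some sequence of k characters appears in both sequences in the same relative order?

5

Let dp[i][j] be the LCS length of the first i characters of A and the first j characters of B. dp[i][j] = dp[i-1][j-1]+1 when the i-th and j-th characters match, else max(dp[i-1][j], dp[i][j-1]).
    ·  A  X  N  Q  V  N  A  A
 ·  0  0  0  0  0  0  0  0  0
 Q  0  0  0  0  1  1  1  1  1
 A  0  1  1  1  1  1  1  2  2
 X  0  1  2  2  2  2  2  2  2
 X  0  1  2  2  2  2  2  2  2
 V  0  1  2  2  2  3  3  3  3
 A  0  1  2  2  2  3  3  4  4
 V  0  1  2  2  2  3  3  4  4
 A  0  1  2  2  2  3  3  4  5
dp[8][8] = 5. One LCS (by backtracking along matches): AXVAA.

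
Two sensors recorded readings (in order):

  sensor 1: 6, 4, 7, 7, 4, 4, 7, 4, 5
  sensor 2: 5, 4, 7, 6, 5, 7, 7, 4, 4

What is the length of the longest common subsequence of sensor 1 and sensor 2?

Match 6 [1,4] → 7 [3,6] → 7 [4,7] → 4 [6,8] → 4 [8,9] — 5 values in the same relative order in both. dp[9][9] = 5 confirms this is the maximum.

5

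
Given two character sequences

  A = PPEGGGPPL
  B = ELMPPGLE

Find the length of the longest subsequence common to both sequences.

4

Pick P (A #1, B #4), P (A #2, B #5), G (A #6, B #6), L (A #9, B #7); all 4 characters appear in both, in order. dp[9][8] = 4 confirms this is the maximum.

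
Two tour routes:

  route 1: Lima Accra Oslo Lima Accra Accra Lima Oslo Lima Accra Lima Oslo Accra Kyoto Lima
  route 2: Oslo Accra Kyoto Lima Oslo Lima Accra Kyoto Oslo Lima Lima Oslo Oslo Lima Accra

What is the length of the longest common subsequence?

9

Taking Lima [1,4]; then Oslo [3,5]; then Lima [4,6]; then Accra [5,7]; then Oslo [8,9]; then Lima [9,10]; then Lima [11,11]; then Oslo [12,13]; then Accra [13,15] gives a common subsequence of length 9, and the DP table's final entry dp[15][15] is also 9, so no common subsequence is longer.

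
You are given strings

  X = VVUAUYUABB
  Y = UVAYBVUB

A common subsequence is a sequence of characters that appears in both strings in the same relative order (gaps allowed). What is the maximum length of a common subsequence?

Let dp[i][j] be the LCS length of the first i characters of X and the first j characters of Y. dp[i][j] = dp[i-1][j-1]+1 when the i-th and j-th characters match, else max(dp[i-1][j], dp[i][j-1]).
    ·  U  V  A  Y  B  V  U  B
 ·  0  0  0  0  0  0  0  0  0
 V  0  0  1  1  1  1  1  1  1
 V  0  0  1  1  1  1  2  2  2
 U  0  1  1  1  1  1  2  3  3
 A  0  1  1  2  2  2  2  3  3
 U  0  1  1  2  2  2  2  3  3
 Y  0  1  1  2  3  3  3  3  3
 U  0  1  1  2  3  3  3  4  4
 A  0  1  1  2  3  3  3  4  4
 B  0  1  1  2  3  4  4  4  5
 B  0  1  1  2  3  4  4  4  5
dp[10][8] = 5. One LCS (by backtracking along matches): VAYUB.

5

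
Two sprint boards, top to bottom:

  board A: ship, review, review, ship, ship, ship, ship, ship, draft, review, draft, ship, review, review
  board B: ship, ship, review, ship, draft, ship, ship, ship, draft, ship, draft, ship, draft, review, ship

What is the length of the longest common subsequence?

One common subsequence of length 10: ship [1,2] → review [2,3] → ship [4,6] → ship [5,7] → ship [6,8] → ship [7,10] → ship [8,12] → draft [9,13] → review [10,14] → ship [12,15]. The LCS DP gives dp[14][15] = 10, so this is optimal.

10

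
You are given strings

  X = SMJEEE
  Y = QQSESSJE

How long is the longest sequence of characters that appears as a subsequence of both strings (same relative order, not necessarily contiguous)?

3

Pick S [1,6], then J [3,7], then E [6,8]; all 3 characters appear in both, in order. dp[6][8] = 3 confirms this is the maximum.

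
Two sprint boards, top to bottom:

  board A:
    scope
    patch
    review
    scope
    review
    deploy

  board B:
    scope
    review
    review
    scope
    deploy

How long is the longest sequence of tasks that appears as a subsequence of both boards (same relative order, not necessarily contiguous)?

Pick scope [1,1]; then review [3,3]; then scope [4,4]; then deploy [6,5]; all 4 tasks appear in both, in order, and the DP table's final entry dp[6][5] is also 4, so no common subsequence is longer.

4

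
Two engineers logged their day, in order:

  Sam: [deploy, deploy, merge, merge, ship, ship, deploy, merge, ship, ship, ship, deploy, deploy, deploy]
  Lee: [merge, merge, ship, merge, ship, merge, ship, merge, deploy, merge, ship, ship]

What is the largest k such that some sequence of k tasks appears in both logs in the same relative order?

8

Match merge at Sam[3]=Lee[2], merge at Sam[4]=Lee[4], ship at Sam[5]=Lee[5], ship at Sam[6]=Lee[7], deploy at Sam[7]=Lee[9], merge at Sam[8]=Lee[10], ship at Sam[10]=Lee[11], ship at Sam[11]=Lee[12] — 8 tasks in the same relative order in both. The LCS DP gives dp[14][12] = 8, so this is optimal.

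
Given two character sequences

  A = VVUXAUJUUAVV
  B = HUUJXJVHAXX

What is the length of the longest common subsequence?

4

One common subsequence of length 4: U (A #3, B #3), then X (A #4, B #5), then J (A #7, B #6), then A (A #10, B #9), and the DP table's final entry dp[12][11] is also 4, so no common subsequence is longer.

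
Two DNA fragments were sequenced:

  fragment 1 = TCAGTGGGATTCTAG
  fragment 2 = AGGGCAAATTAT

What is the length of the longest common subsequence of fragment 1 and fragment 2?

Taking A at fragment 1[3]=fragment 2[1], then G at fragment 1[4]=fragment 2[2], then G at fragment 1[6]=fragment 2[3], then G at fragment 1[7]=fragment 2[4], then A at fragment 1[9]=fragment 2[8], then T at fragment 1[10]=fragment 2[9], then T at fragment 1[11]=fragment 2[10], then T at fragment 1[13]=fragment 2[12] gives a common subsequence of length 8. Since dp[15][12] = 8, nothing longer is possible.

8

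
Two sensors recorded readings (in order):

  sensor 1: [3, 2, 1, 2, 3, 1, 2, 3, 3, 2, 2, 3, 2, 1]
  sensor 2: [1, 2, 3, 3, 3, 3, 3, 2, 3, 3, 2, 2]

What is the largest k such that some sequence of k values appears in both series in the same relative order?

8

Pick 1 [3,1]; then 2 [4,2]; then 3 [5,7]; then 2 [7,8]; then 3 [8,9]; then 3 [9,10]; then 2 [11,11]; then 2 [13,12]; all 8 values appear in both, in order. Since dp[14][12] = 8, nothing longer is possible.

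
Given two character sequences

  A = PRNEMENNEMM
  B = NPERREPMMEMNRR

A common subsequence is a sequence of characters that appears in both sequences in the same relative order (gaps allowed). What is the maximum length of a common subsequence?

6

Taking P [1,2]; then R [2,5]; then E [4,6]; then M [5,9]; then E [6,10]; then N [7,12] gives a common subsequence of length 6. dp[11][14] = 6 confirms this is the maximum.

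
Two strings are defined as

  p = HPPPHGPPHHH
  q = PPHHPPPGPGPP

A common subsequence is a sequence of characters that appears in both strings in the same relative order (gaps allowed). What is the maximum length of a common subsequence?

7

Let dp[i][j] be the LCS length of the first i characters of p and the first j characters of q. dp[i][j] = dp[i-1][j-1]+1 when the i-th and j-th characters match, else max(dp[i-1][j], dp[i][j-1]).
    ·  P  P  H  H  P  P  P  G  P  G  P  P
 ·  0  0  0  0  0  0  0  0  0  0  0  0  0
 H  0  0  0  1  1  1  1  1  1  1  1  1  1
 P  0  1  1  1  1  2  2  2  2  2  2  2  2
 P  0  1  2  2  2  2  3  3  3  3  3  3  3
 P  0  1  2  2  2  3  3  4  4  4  4  4  4
 H  0  1  2  3  3  3  3  4  4  4  4  4  4
 G  0  1  2  3  3  3  3  4  5  5  5  5  5
 P  0  1  2  3  3  4  4  4  5  6  6  6  6
 P  0  1  2  3  3  4  5  5  5  6  6  7  7
 H  0  1  2  3  4  4  5  5  5  6  6  7  7
 H  0  1  2  3  4  4  5  5  5  6  6  7  7
 H  0  1  2  3  4  4  5  5  5  6  6  7  7
dp[11][12] = 7. One LCS (by backtracking along matches): HPPPGPP.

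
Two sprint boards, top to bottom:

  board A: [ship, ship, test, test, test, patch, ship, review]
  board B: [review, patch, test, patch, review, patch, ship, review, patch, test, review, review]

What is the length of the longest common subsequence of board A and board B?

Taking test [3,3]; then patch [6,6]; then ship [7,7]; then review [8,12] gives a common subsequence of length 4. dp[8][12] = 4 confirms this is the maximum.

4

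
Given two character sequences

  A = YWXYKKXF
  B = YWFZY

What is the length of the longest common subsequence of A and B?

One common subsequence of length 3: Y [1,1]; then W [2,2]; then Y [4,5]. Since dp[8][5] = 3, nothing longer is possible.

3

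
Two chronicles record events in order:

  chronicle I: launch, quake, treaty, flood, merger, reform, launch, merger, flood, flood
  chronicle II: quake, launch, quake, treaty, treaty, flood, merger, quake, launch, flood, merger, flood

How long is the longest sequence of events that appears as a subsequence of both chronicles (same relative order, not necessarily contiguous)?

8

Pick launch (chronicle I #1, chronicle II #2), then quake (chronicle I #2, chronicle II #3), then treaty (chronicle I #3, chronicle II #5), then flood (chronicle I #4, chronicle II #6), then merger (chronicle I #5, chronicle II #7), then launch (chronicle I #7, chronicle II #9), then merger (chronicle I #8, chronicle II #11), then flood (chronicle I #10, chronicle II #12); all 8 events appear in both, in order, and the DP table's final entry dp[10][12] is also 8, so no common subsequence is longer.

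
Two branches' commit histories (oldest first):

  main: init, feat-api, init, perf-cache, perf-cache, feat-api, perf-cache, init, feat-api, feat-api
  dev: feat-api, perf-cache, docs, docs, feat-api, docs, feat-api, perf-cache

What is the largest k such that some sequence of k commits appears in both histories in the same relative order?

Pick feat-api at main[2]=dev[1]; then perf-cache at main[4]=dev[2]; then feat-api at main[6]=dev[7]; then perf-cache at main[7]=dev[8]; all 4 commits appear in both, in order, and the DP table's final entry dp[10][8] is also 4, so no common subsequence is longer.

4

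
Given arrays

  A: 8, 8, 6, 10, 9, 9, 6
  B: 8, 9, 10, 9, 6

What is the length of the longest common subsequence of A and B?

4

Let dp[i][j] be the LCS length of the first i values of A and the first j values of B. dp[i][j] = dp[i-1][j-1]+1 when the i-th and j-th values match, else max(dp[i-1][j], dp[i][j-1]).
    ·  8  9 10  9  6
 ·  0  0  0  0  0  0
 8  0  1  1  1  1  1
 8  0  1  1  1  1  1
 6  0  1  1  1  1  2
10  0  1  1  2  2  2
 9  0  1  2  2  3  3
 9  0  1  2  2  3  3
 6  0  1  2  2  3  4
dp[7][5] = 4. One LCS (by backtracking along matches): 8, 10, 9, 6.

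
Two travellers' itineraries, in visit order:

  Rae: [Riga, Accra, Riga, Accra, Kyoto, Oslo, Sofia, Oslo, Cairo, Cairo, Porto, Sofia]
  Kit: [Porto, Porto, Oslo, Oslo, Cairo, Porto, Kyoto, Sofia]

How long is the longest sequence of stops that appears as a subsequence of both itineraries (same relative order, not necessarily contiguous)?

Pick Oslo [6,3], then Oslo [8,4], then Cairo [10,5], then Porto [11,6], then Sofia [12,8]; all 5 stops appear in both, in order. dp[12][8] = 5 confirms this is the maximum.

5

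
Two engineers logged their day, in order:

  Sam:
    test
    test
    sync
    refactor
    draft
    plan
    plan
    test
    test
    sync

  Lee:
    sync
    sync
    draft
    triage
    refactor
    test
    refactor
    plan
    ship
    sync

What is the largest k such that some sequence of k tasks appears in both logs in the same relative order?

Pick test [2,6] → refactor [4,7] → plan [6,8] → sync [10,10]; all 4 tasks appear in both, in order. The LCS DP gives dp[10][10] = 4, so this is optimal.

4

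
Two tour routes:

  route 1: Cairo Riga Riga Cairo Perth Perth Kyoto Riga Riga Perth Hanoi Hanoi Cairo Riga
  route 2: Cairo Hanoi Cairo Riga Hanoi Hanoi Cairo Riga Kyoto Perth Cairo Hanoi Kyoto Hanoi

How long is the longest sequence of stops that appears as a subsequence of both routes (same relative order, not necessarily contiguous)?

Taking Cairo [1,3], Riga [2,4], Riga [3,8], Kyoto [7,9], Perth [10,10], Hanoi [11,12], Hanoi [12,14] gives a common subsequence of length 7. The LCS DP gives dp[14][14] = 7, so this is optimal.

7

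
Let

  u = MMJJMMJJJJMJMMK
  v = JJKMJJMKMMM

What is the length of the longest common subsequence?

Pick J (u #3, v #1), then J (u #4, v #2), then M (u #6, v #4), then J (u #7, v #5), then J (u #8, v #6), then M (u #11, v #9), then M (u #13, v #10), then M (u #14, v #11); all 8 characters appear in both, in order. The LCS DP gives dp[15][11] = 8, so this is optimal.

8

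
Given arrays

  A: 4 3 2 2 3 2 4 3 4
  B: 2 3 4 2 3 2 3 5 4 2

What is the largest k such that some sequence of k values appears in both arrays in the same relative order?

Match 4 (A #1, B #3), then 2 (A #4, B #4), then 3 (A #5, B #5), then 2 (A #6, B #6), then 3 (A #8, B #7), then 4 (A #9, B #9) — 6 values in the same relative order in both. dp[9][10] = 6 confirms this is the maximum.

6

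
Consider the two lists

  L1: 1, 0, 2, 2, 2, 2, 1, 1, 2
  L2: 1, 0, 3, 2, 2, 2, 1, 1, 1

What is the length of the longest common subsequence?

Let dp[i][j] be the LCS length of the first i values of L1 and the first j values of L2. dp[i][j] = dp[i-1][j-1]+1 when the i-th and j-th values match, else max(dp[i-1][j], dp[i][j-1]).
    ·  1  0  3  2  2  2  1  1  1
 ·  0  0  0  0  0  0  0  0  0  0
 1  0  1  1  1  1  1  1  1  1  1
 0  0  1  2  2  2  2  2  2  2  2
 2  0  1  2  2  3  3  3  3  3  3
 2  0  1  2  2  3  4  4  4  4  4
 2  0  1  2  2  3  4  5  5  5  5
 2  0  1  2  2  3  4  5  5  5  5
 1  0  1  2  2  3  4  5  6  6  6
 1  0  1  2  2  3  4  5  6  7  7
 2  0  1  2  2  3  4  5  6  7  7
dp[9][9] = 7. One LCS (by backtracking along matches): 1, 0, 2, 2, 2, 1, 1.

7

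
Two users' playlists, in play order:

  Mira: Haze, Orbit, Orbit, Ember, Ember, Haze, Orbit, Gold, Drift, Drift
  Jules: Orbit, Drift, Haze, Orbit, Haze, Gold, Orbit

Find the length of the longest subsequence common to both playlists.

4

Pick Haze [1,3], Orbit [3,4], Haze [6,5], Orbit [7,7]; all 4 songs appear in both, in order. dp[10][7] = 4 confirms this is the maximum.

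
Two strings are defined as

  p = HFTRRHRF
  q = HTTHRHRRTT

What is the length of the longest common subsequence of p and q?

5

Match H at p[1]=q[1] → T at p[3]=q[3] → R at p[4]=q[5] → R at p[5]=q[7] → R at p[7]=q[8] — 5 characters in the same relative order in both, and the DP table's final entry dp[8][10] is also 5, so no common subsequence is longer.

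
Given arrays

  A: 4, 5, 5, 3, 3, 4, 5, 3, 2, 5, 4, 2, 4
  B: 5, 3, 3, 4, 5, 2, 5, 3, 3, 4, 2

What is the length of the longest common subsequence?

9

Let dp[i][j] be the LCS length of the first i values of A and the first j values of B. dp[i][j] = dp[i-1][j-1]+1 when the i-th and j-th values match, else max(dp[i-1][j], dp[i][j-1]).
    ·  5  3  3  4  5  2  5  3  3  4  2
 ·  0  0  0  0  0  0  0  0  0  0  0  0
 4  0  0  0  0  1  1  1  1  1  1  1  1
 5  0  1  1  1  1  2  2  2  2  2  2  2
 5  0  1  1  1  1  2  2  3  3  3  3  3
 3  0  1  2  2  2  2  2  3  4  4  4  4
 3  0  1  2  3  3  3  3  3  4  5  5  5
 4  0  1  2  3  4  4  4  4  4  5  6  6
 5  0  1  2  3  4  5  5  5  5  5  6  6
 3  0  1  2  3  4  5  5  5  6  6  6  6
 2  0  1  2  3  4  5  6  6  6  6  6  7
 5  0  1  2  3  4  5  6  7  7  7  7  7
 4  0  1  2  3  4  5  6  7  7  7  8  8
 2  0  1  2  3  4  5  6  7  7  7  8  9
 4  0  1  2  3  4  5  6  7  7  7  8  9
dp[13][11] = 9. One LCS (by backtracking along matches): 5, 3, 3, 4, 5, 2, 5, 4, 2.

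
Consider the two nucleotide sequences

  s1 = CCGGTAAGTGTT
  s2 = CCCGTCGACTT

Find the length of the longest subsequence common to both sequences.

Pick C at s1[1]=s2[2]; then C at s1[2]=s2[3]; then G at s1[3]=s2[4]; then G at s1[4]=s2[7]; then A at s1[6]=s2[8]; then T at s1[11]=s2[10]; then T at s1[12]=s2[11]; all 7 bases appear in both, in order. The LCS DP gives dp[12][11] = 7, so this is optimal.

7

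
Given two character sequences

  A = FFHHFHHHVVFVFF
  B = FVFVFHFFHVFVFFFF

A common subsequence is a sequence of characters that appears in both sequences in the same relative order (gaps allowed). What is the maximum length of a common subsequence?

Taking F (A #1, B #3), then F (A #2, B #5), then H (A #3, B #6), then F (A #5, B #8), then H (A #8, B #9), then V (A #9, B #10), then V (A #10, B #12), then F (A #11, B #14), then F (A #13, B #15), then F (A #14, B #16) gives a common subsequence of length 10. Since dp[14][16] = 10, nothing longer is possible.

10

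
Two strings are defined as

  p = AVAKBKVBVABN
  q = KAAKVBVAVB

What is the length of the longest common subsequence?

8

Let dp[i][j] be the LCS length of the first i characters of p and the first j characters of q. dp[i][j] = dp[i-1][j-1]+1 when the i-th and j-th characters match, else max(dp[i-1][j], dp[i][j-1]).
    ·  K  A  A  K  V  B  V  A  V  B
 ·  0  0  0  0  0  0  0  0  0  0  0
 A  0  0  1  1  1  1  1  1  1  1  1
 V  0  0  1  1  1  2  2  2  2  2  2
 A  0  0  1  2  2  2  2  2  3  3  3
 K  0  1  1  2  3  3  3  3  3  3  3
 B  0  1  1  2  3  3  4  4  4  4  4
 K  0  1  1  2  3  3  4  4  4  4  4
 V  0  1  1  2  3  4  4  5  5  5  5
 B  0  1  1  2  3  4  5  5  5  5  6
 V  0  1  1  2  3  4  5  6  6  6  6
 A  0  1  2  2  3  4  5  6  7  7  7
 B  0  1  2  2  3  4  5  6  7  7  8
 N  0  1  2  2  3  4  5  6  7  7  8
dp[12][10] = 8. One LCS (by backtracking along matches): AAKVBVAB.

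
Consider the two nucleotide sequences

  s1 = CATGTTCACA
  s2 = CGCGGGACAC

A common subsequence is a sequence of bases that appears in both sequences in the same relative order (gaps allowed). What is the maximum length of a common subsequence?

Let dp[i][j] be the LCS length of the first i bases of s1 and the first j bases of s2. dp[i][j] = dp[i-1][j-1]+1 when the i-th and j-th bases match, else max(dp[i-1][j], dp[i][j-1]).
    ·  C  G  C  G  G  G  A  C  A  C
 ·  0  0  0  0  0  0  0  0  0  0  0
 C  0  1  1  1  1  1  1  1  1  1  1
 A  0  1  1  1  1  1  1  2  2  2  2
 T  0  1  1  1  1  1  1  2  2  2  2
 G  0  1  2  2  2  2  2  2  2  2  2
 T  0  1  2  2  2  2  2  2  2  2  2
 T  0  1  2  2  2  2  2  2  2  2  2
 C  0  1  2  3  3  3  3  3  3  3  3
 A  0  1  2  3  3  3  3  4  4  4  4
 C  0  1  2  3  3  3  3  4  5  5  5
 A  0  1  2  3  3  3  3  4  5  6  6
dp[10][10] = 6. One LCS (by backtracking along matches): CGCACA.

6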